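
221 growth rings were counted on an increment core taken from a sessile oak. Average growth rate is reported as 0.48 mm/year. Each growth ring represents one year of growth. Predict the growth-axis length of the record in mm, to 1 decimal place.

221 years of growth are recorded.
Predicted length = 0.48 mm/year × 221 years = 106.1 mm.

106.1 mm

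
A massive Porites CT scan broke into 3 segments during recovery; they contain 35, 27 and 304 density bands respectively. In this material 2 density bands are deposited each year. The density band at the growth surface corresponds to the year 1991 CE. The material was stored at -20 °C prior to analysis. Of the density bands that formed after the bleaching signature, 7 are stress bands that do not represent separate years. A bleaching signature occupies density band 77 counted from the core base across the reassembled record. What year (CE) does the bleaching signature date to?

Total density bands = 35 + 27 + 304 = 366.
Between density band 77 and the growth surface there are 366 − 77 = 289 density bands.
Removing the 7 false density bands leaves 289 − 7 = 282 true density bands beyond the bleaching signature.
With 2 density bands per year, 282 / 2 = 141 years.
The density band at the growth surface is 1991 CE, so the bleaching signature dates to 1991 − 141 = 1850 CE.

1850 CE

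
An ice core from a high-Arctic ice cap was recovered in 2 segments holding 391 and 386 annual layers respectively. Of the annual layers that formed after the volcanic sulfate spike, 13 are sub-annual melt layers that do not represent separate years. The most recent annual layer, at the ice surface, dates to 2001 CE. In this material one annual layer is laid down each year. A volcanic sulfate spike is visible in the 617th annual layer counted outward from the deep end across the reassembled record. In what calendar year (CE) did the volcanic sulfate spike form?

1854 CE

Total annual layers = 391 + 386 = 777.
777 − 617 = 160 annual layers lie beyond the volcanic sulfate spike toward the ice surface.
Removing the 13 false annual layers leaves 160 − 13 = 147 true annual layers beyond the volcanic sulfate spike.
The annual layer at the ice surface is 2001 CE, so the volcanic sulfate spike dates to 2001 − 147 = 1854 CE.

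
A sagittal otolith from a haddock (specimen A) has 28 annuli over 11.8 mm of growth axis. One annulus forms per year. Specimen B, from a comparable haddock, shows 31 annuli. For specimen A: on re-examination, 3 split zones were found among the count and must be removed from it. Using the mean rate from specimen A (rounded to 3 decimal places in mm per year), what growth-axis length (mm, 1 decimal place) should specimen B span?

Specimen A: after corrections the count is 28 − 3 = 25 annuli.
A: Extension rate ≈ 11.8 / 25 = 0.472 mm/year.
For B, 0.472 mm/year × 31 years = 14.6 mm.

14.6 mm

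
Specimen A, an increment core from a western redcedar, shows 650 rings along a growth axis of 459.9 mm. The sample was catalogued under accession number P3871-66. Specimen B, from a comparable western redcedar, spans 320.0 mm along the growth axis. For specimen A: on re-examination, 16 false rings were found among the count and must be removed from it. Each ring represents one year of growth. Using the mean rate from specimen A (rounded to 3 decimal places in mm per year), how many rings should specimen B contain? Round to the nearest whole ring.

Specimen A: correcting the raw count gives 650 − 16 = 634 true rings.
A: 459.9 mm over 634 years gives 459.9 / 634 ≈ 0.725 mm/year.
Specimen B: 320.0 mm / 0.725 mm per year = 441.38 years ≈ 441 rings.

441 rings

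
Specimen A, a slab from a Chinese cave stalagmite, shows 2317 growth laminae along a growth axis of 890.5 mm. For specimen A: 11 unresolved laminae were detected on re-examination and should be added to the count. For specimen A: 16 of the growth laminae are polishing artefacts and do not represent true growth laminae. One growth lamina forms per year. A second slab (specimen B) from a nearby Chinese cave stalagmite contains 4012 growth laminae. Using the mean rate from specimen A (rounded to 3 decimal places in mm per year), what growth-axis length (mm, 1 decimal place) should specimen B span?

1544.6 mm

Specimen A: true growth lamina count = 2317 − 16 + 11 = 2312.
A: 890.5 mm over 2312 years gives 890.5 / 2312 ≈ 0.385 mm per year.
Length of B = 0.385 × 4012 = 1544.6 mm.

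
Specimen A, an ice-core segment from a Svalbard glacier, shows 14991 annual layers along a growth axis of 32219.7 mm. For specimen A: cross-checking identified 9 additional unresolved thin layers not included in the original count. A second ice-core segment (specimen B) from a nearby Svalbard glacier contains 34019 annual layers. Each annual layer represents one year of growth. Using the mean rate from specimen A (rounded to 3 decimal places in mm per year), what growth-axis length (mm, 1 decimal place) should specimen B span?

Specimen A: adjusted count: 14991 + 9 = 15000 annual layers.
A: Mean rate = 32219.7 mm / 15000 years ≈ 2.148 mm per year.
B's length ≈ 2.148 × 34019 = 73072.8 mm.

73072.8 mm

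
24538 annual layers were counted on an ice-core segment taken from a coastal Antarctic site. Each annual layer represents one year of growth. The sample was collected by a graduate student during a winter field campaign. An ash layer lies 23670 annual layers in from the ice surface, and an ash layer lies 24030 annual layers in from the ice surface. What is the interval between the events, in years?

360 years

Separation: 24030 − 23670 = 360 annual layers.
One annual layer per year makes the interval 360 years.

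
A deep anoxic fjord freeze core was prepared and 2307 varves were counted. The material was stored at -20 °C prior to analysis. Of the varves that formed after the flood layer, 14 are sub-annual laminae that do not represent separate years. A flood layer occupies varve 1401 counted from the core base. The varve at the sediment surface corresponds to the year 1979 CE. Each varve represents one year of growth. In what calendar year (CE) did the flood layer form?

The flood layer sits at varve 1401 from the core base, so 2307 − 1401 = 906 varves formed after it.
Removing the 14 false varves leaves 906 − 14 = 892 true varves beyond the flood layer.
1979 − 892 = 1087 CE.

1087 CE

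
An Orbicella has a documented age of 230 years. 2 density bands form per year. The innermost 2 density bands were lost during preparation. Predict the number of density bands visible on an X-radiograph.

230 years at 2 density bands per year gives 230 × 2 = 460 density bands.
Subtracting the 2 density bands not captured gives 460 − 2 = 458 density bands in the record.

458 density bands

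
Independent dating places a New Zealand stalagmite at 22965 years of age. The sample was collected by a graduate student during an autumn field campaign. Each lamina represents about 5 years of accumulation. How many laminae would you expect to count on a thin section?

At 5 years per lamina, 22965 / 5 = 4593 laminae are expected.
So 4593 laminae should be present.

4593 laminae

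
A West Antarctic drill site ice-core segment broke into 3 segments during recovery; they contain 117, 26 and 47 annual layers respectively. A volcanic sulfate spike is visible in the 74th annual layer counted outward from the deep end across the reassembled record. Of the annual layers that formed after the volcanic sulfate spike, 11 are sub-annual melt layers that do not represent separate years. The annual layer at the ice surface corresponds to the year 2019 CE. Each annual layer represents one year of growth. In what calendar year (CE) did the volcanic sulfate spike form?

1914 CE

Total annual layers = 117 + 26 + 47 = 190.
Between annual layer 74 and the ice surface there are 190 − 74 = 116 annual layers.
Excluding 11 false annual layers: 116 − 11 = 105.
Counting back 105 years from 2019 CE places the volcanic sulfate spike in 2019 − 105 = 1914 CE.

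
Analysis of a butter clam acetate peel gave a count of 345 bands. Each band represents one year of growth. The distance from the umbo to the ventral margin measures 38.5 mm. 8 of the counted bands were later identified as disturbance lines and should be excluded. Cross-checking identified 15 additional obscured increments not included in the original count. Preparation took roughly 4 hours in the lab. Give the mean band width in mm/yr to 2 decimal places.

0.11 mm/yr

True band count = 345 − 8 + 15 = 352.
38.5 mm over 352 years gives 38.5 / 352 ≈ 0.11 mm/yr.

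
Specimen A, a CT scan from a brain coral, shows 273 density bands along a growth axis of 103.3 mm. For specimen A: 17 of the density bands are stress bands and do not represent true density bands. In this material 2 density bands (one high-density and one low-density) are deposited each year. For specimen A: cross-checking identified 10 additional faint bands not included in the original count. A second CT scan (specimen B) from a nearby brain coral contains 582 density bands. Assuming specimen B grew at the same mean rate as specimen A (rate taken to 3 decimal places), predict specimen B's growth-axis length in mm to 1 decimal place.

Specimen A: correcting the raw count gives 273 − 17 + 10 = 266 true density bands.
Specimen A: dividing by 2 density bands per year: 266 / 2 = 133 years.
A: Mean rate = 103.3 mm / 133 years ≈ 0.777 mm/yr.
Specimen B: dividing by 2 density bands per year: 582 / 2 = 291 years. For B, 0.777 mm/year × 291 years = 226.1 mm.

226.1 mm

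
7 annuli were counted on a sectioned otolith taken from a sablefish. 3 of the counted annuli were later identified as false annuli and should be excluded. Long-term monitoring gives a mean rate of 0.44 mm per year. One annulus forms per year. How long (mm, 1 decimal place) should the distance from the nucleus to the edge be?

1.8 mm

After corrections the count is 7 − 3 = 4 annuli.
Predicted length = 0.44 mm/year × 4 years = 1.8 mm.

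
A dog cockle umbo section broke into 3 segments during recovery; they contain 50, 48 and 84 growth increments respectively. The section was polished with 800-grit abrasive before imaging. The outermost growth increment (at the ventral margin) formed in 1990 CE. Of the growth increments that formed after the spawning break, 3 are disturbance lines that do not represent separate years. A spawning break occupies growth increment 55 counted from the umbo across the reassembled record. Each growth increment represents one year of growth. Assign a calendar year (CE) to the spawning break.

Total growth increments = 50 + 48 + 84 = 182.
Between growth increment 55 and the ventral margin there are 182 − 55 = 127 growth increments.
127 − 3 false = 124 true growth increments after the spawning break.
The growth increment at the ventral margin is 1990 CE, so the spawning break dates to 1990 − 124 = 1866 CE.

1866 CE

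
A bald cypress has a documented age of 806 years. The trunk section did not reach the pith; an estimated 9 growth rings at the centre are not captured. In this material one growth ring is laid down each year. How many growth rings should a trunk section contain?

At one growth ring per year, 806 years correspond to 806 growth rings.
806 − 9 missed = 797 growth rings expected in the prepared section.

797 growth rings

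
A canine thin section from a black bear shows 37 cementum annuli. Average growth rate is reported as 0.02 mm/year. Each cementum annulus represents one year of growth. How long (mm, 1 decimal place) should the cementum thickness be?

0.7 mm

The record spans 37 years at 0.02 mm per year.
37 years at 0.02 mm/year gives 0.02 × 37 = 0.7 mm.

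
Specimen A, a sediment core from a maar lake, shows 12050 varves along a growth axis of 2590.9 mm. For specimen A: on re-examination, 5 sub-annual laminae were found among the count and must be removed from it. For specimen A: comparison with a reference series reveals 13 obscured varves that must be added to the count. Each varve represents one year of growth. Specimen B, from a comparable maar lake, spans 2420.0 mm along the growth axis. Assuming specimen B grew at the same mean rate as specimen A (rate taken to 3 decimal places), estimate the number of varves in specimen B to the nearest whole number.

11256 varves

Specimen A: true varve count = 12050 − 5 + 13 = 12058.
A: Extension rate ≈ 2590.9 / 12058 = 0.215 mm/yr.
Specimen B: 2420.0 mm / 0.215 mm per year = 11255.81 years ≈ 11256 varves.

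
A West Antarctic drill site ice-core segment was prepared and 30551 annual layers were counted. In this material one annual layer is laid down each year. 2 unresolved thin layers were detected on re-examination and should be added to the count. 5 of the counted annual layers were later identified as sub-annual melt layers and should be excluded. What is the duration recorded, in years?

30548 yr

True annual layer count = 30551 − 5 + 2 = 30548.
One annual layer per year makes the duration 30548 years.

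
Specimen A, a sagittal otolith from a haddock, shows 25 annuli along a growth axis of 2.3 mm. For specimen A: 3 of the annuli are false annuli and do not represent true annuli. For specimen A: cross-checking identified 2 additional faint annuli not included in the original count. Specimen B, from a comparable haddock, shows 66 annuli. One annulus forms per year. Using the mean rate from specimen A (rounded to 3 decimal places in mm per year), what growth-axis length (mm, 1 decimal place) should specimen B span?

Specimen A: correcting the raw count gives 25 − 3 + 2 = 24 true annuli.
A: Extension rate ≈ 2.3 / 24 = 0.096 mm/yr.
For B, 0.096 mm/year × 66 years = 6.3 mm.

6.3 mm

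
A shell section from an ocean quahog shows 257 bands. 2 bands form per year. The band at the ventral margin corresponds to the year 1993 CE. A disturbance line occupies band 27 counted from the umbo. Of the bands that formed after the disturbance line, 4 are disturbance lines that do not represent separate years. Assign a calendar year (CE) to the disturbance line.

1880 CE

257 − 27 = 230 bands lie beyond the disturbance line toward the ventral margin.
Removing the 4 false bands leaves 230 − 4 = 226 true bands beyond the disturbance line.
226 bands at 2 per year is 226 / 2 = 113 years.
1993 − 113 = 1880 CE.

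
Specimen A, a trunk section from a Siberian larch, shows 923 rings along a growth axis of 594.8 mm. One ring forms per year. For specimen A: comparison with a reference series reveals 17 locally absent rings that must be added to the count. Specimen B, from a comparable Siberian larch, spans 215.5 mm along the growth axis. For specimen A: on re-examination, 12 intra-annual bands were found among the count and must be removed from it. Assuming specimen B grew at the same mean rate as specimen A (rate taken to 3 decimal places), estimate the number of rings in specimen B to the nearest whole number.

Specimen A: adjusted count: 923 − 12 + 17 = 928 rings.
A: 594.8 mm over 928 years gives 594.8 / 928 ≈ 0.641 mm per year.
For B, 215.5 / 0.641 = 336.19 years ≈ 336 rings.

336 rings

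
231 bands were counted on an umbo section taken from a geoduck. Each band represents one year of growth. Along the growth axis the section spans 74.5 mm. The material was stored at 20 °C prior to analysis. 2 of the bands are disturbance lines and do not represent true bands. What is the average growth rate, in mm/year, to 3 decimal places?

Correcting the raw count gives 231 − 2 = 229 true bands.
Extension rate ≈ 74.5 / 229 = 0.325 mm/year.

0.325 mm/year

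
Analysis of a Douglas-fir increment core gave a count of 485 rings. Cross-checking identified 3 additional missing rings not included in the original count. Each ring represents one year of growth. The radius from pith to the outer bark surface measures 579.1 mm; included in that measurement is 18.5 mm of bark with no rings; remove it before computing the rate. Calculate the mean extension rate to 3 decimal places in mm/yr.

After corrections the count is 485 + 3 = 488 rings.
Net length = 579.1 − 18.5 = 560.6 mm.
Extension rate ≈ 560.6 / 488 = 1.149 mm/yr.

1.149 mm/yr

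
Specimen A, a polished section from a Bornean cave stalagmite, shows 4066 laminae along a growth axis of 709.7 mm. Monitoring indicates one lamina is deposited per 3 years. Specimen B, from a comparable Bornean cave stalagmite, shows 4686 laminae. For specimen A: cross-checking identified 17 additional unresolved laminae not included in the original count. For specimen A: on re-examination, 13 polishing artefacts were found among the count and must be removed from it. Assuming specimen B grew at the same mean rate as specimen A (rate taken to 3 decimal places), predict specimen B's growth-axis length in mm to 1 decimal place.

815.4 mm

Specimen A: adjusted count: 4066 − 13 + 17 = 4070 laminae.
Specimen A: multiplying by 3 years per lamina: 4070 × 3 = 12210 years.
A: Mean rate = 709.7 mm / 12210 years ≈ 0.058 mm per year.
Specimen B: 4686 laminae at 3 years each span 4686 × 3 = 14058 years. B's length ≈ 0.058 × 14058 = 815.4 mm.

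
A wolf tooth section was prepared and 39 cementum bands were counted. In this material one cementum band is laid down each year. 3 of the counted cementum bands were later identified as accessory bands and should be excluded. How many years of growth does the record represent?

36 years

True cementum band count = 39 − 3 = 36.
At one cementum band per year, that is 36 years.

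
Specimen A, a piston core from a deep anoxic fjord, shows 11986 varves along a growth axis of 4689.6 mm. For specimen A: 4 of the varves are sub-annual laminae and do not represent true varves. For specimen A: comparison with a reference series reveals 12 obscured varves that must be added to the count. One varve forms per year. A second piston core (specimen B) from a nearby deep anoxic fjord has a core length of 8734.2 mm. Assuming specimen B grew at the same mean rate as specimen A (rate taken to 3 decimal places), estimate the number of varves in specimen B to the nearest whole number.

22338 varves

Specimen A: true varve count = 11986 − 4 + 12 = 11994.
A: Mean rate = 4689.6 mm / 11994 years ≈ 0.391 mm/yr.
For B, 8734.2 / 0.391 = 22338.11 years ≈ 22338 varves.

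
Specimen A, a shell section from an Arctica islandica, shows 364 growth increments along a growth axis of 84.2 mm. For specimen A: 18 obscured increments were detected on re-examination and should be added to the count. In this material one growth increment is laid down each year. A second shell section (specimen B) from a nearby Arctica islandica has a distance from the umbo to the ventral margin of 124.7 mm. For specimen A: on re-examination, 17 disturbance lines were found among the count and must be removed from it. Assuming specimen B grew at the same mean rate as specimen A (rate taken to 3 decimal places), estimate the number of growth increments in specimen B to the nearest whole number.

540 growth increments

Specimen A: after corrections the count is 364 − 17 + 18 = 365 growth increments.
A: Mean rate = 84.2 mm / 365 years ≈ 0.231 mm per year.
For B, 124.7 / 0.231 = 539.83 years ≈ 540 growth increments.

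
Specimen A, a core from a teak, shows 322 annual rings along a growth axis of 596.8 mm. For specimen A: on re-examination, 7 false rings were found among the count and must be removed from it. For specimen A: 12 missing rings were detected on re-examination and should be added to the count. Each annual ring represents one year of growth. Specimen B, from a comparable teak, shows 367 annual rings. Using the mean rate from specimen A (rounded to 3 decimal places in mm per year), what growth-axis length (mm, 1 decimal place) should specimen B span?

Specimen A: after corrections the count is 322 − 7 + 12 = 327 annual rings.
A: Extension rate ≈ 596.8 / 327 = 1.825 mm per year.
Length of B = 1.825 × 367 = 669.8 mm.

669.8 mm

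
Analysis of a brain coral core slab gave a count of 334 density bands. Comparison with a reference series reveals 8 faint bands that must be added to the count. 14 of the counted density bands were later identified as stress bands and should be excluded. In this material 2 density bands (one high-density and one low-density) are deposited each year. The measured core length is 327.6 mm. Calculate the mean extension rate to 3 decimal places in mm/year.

Correcting the raw count gives 334 − 14 + 8 = 328 true density bands.
328 density bands at 2 per year is 328 / 2 = 164 years.
327.6 mm over 164 years gives 327.6 / 164 ≈ 1.998 mm/year.

1.998 mm/year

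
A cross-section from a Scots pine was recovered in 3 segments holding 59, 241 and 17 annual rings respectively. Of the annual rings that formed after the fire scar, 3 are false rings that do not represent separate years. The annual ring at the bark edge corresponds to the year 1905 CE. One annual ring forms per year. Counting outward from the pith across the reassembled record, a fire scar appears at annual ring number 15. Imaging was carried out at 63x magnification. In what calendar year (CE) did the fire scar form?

1606 CE

Total annual rings = 59 + 241 + 17 = 317.
Between annual ring 15 and the bark edge there are 317 − 15 = 302 annual rings.
Removing the 3 false annual rings leaves 302 − 3 = 299 true annual rings beyond the fire scar.
Counting back 299 years from 1905 CE places the fire scar in 1905 − 299 = 1606 CE.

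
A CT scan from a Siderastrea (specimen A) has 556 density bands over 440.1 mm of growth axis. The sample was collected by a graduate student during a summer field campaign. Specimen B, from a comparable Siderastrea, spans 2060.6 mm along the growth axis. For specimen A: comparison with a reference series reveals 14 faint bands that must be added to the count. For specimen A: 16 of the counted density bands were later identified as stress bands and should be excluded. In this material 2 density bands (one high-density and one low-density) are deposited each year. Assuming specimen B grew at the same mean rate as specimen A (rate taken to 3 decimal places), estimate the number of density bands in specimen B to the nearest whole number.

2594 density bands

Specimen A: after corrections the count is 556 − 16 + 14 = 554 density bands.
Specimen A: dividing by 2 density bands per year: 554 / 2 = 277 years.
A: 440.1 mm over 277 years gives 440.1 / 277 ≈ 1.589 mm per year.
For B, 2060.6 / 1.589 = 1296.79 years; at 2 density bands per year that is 1296.79 × 2 ≈ 2594 density bands.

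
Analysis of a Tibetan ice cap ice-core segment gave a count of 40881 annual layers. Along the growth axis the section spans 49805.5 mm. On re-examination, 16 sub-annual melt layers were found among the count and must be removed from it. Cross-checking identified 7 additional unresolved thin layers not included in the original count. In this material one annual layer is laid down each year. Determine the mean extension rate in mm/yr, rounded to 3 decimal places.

After corrections the count is 40881 − 16 + 7 = 40872 annual layers.
49805.5 mm over 40872 years gives 49805.5 / 40872 ≈ 1.219 mm/yr.

1.219 mm/yr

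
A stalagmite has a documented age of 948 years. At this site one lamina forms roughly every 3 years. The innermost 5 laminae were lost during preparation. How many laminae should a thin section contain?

Expected laminae: 948 / 3 = 316.
Less the 5 uncaptured laminae: 316 − 5 = 311.

311 laminae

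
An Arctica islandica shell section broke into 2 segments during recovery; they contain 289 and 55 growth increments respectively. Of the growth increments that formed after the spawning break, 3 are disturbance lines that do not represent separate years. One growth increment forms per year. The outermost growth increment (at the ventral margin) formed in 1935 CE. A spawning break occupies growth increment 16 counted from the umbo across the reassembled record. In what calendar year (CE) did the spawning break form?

Total growth increments = 289 + 55 = 344.
344 − 16 = 328 growth increments lie beyond the spawning break toward the ventral margin.
328 − 3 false = 325 true growth increments after the spawning break.
The growth increment at the ventral margin is 1935 CE, so the spawning break dates to 1935 − 325 = 1610 CE.

1610 CE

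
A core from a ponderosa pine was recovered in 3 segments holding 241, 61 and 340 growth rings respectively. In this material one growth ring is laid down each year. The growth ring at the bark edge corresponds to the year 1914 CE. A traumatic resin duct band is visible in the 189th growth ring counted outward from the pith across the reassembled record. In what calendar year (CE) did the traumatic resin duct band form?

Total growth rings = 241 + 61 + 340 = 642.
Between growth ring 189 and the bark edge there are 642 − 189 = 453 growth rings.
The growth ring at the bark edge is 1914 CE, so the traumatic resin duct band dates to 1914 − 453 = 1461 CE.

1461 CE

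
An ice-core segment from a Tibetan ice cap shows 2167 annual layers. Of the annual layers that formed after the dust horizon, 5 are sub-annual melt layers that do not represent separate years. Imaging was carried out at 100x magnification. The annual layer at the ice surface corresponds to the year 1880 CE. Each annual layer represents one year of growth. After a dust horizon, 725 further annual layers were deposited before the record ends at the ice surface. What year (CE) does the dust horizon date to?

725 annual layers formed after the dust horizon.
Removing the 5 false annual layers leaves 725 − 5 = 720 true annual layers beyond the dust horizon.
The annual layer at the ice surface is 1880 CE, so the dust horizon dates to 1880 − 720 = 1160 CE.

1160 CE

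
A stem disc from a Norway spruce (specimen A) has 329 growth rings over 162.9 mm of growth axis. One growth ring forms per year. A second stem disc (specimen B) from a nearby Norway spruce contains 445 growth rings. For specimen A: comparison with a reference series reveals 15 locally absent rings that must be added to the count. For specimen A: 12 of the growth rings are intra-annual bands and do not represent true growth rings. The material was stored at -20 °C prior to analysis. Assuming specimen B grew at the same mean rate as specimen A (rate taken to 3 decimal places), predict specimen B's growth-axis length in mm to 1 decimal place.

218.5 mm

Specimen A: adjusted count: 329 − 12 + 15 = 332 growth rings.
A: Mean rate = 162.9 mm / 332 years ≈ 0.491 mm per year.
For B, 0.491 mm/year × 445 years = 218.5 mm.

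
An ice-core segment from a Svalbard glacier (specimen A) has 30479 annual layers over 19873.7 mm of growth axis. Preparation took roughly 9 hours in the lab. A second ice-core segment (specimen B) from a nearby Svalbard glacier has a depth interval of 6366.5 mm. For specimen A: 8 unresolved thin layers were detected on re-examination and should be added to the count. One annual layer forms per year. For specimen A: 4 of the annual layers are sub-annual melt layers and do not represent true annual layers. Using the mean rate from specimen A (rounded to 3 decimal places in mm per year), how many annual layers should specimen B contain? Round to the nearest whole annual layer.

9765 annual layers

Specimen A: true annual layer count = 30479 − 4 + 8 = 30483.
A: Mean rate = 19873.7 mm / 30483 years ≈ 0.652 mm per year.
B spans 6366.5 / 0.652 = 9764.57 years ≈ 9765 annual layers.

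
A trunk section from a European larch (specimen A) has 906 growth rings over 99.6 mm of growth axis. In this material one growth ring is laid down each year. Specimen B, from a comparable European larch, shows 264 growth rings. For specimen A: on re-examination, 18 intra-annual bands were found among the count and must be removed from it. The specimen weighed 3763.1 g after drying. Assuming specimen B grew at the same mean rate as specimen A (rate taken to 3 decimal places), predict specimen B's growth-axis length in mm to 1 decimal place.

Specimen A: adjusted count: 906 − 18 = 888 growth rings.
A: 99.6 mm over 888 years gives 99.6 / 888 ≈ 0.112 mm per year.
For B, 0.112 mm/year × 264 years = 29.6 mm.

29.6 mm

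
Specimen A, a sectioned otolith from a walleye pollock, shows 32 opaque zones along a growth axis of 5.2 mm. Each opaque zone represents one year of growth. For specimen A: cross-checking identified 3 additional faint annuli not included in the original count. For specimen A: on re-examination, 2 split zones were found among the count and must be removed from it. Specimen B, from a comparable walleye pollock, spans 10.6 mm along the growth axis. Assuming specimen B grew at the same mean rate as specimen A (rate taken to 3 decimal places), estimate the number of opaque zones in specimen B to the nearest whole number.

67 opaque zones

Specimen A: after corrections the count is 32 − 2 + 3 = 33 opaque zones.
A: Extension rate ≈ 5.2 / 33 = 0.158 mm/yr.
B spans 10.6 / 0.158 = 67.09 years ≈ 67 opaque zones.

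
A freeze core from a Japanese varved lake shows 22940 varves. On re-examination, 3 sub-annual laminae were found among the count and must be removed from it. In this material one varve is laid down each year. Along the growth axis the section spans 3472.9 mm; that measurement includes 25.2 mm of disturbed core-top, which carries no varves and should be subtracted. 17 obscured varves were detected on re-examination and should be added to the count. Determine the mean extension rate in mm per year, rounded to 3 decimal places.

0.150 mm per year

Correcting the raw count gives 22940 − 3 + 17 = 22954 true varves.
The growth record spans 3472.9 − 25.2 = 3447.7 mm.
Extension rate ≈ 3447.7 / 22954 = 0.150 mm per year.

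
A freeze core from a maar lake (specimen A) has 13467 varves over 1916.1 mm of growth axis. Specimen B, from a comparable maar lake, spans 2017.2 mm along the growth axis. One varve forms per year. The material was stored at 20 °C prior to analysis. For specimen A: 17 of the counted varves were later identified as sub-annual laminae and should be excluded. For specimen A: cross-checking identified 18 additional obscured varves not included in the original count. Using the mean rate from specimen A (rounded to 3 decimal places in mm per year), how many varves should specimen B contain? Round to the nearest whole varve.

14206 varves

Specimen A: adjusted count: 13467 − 17 + 18 = 13468 varves.
A: 1916.1 mm over 13468 years gives 1916.1 / 13468 ≈ 0.142 mm/year.
For B, 2017.2 / 0.142 = 14205.63 years ≈ 14206 varves.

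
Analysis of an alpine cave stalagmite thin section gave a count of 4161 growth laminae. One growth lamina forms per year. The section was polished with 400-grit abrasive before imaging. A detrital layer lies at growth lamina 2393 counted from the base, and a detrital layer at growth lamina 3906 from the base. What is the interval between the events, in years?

The two markers are separated by 3906 − 2393 = 1513 growth laminae.
That is 1513 years at one growth lamina per year.

1513 yr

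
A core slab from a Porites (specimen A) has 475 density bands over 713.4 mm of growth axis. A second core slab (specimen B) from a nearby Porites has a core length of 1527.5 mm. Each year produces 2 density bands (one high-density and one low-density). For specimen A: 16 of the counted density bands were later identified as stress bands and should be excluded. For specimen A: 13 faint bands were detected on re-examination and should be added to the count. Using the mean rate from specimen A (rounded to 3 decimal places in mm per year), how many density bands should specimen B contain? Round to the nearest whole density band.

1011 density bands

Specimen A: after corrections the count is 475 − 16 + 13 = 472 density bands.
Specimen A: 472 density bands at 2 per year is 472 / 2 = 236 years.
A: Extension rate ≈ 713.4 / 236 = 3.023 mm/yr.
B spans 1527.5 / 3.023 = 505.29 years; at 2 density bands per year that is 505.29 × 2 ≈ 1011 density bands.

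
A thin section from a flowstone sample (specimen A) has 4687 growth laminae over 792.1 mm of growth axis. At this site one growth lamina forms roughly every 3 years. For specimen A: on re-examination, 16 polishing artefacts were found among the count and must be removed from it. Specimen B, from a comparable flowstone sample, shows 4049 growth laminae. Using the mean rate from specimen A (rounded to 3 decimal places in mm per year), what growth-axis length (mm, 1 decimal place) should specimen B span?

Specimen A: true growth lamina count = 4687 − 16 = 4671.
Specimen A: 4671 growth laminae at 3 years each span 4671 × 3 = 14013 years.
A: Extension rate ≈ 792.1 / 14013 = 0.057 mm/year.
Specimen B: 4049 growth laminae at 3 years each span 4049 × 3 = 12147 years. For B, 0.057 mm/year × 12147 years = 692.4 mm.

692.4 mm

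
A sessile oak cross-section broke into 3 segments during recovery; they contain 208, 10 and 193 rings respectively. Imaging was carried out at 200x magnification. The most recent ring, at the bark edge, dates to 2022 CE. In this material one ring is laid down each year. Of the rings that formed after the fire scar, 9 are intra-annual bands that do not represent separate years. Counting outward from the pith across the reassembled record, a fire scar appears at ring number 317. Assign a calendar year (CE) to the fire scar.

1937 CE

Total rings = 208 + 10 + 193 = 411.
Between ring 317 and the bark edge there are 411 − 317 = 94 rings.
94 − 9 false = 85 true rings after the fire scar.
2022 − 85 = 1937 CE.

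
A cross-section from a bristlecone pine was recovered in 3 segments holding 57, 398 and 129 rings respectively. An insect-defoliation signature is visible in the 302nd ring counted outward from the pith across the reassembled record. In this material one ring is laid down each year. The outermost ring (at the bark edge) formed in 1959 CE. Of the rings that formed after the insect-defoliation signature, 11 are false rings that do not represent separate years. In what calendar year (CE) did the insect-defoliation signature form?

1688 CE

Total rings = 57 + 398 + 129 = 584.
584 − 302 = 282 rings lie beyond the insect-defoliation signature toward the bark edge.
Excluding 11 false rings: 282 − 11 = 271.
Counting back 271 years from 1959 CE places the insect-defoliation signature in 1959 − 271 = 1688 CE.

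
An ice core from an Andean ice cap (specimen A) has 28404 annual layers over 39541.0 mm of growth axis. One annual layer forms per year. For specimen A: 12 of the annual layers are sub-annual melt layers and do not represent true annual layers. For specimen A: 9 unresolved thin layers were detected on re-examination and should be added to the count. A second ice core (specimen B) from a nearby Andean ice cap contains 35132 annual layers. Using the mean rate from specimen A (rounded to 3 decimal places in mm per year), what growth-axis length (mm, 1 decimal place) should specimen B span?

Specimen A: after corrections the count is 28404 − 12 + 9 = 28401 annual layers.
A: 39541.0 mm over 28401 years gives 39541.0 / 28401 ≈ 1.392 mm/year.
For B, 1.392 mm/year × 35132 years = 48903.7 mm.

48903.7 mm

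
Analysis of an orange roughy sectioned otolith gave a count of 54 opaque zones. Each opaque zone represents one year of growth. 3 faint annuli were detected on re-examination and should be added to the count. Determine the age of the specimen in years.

Correcting the raw count gives 54 + 3 = 57 true opaque zones.
At one opaque zone per year, that is 57 years.

57 yr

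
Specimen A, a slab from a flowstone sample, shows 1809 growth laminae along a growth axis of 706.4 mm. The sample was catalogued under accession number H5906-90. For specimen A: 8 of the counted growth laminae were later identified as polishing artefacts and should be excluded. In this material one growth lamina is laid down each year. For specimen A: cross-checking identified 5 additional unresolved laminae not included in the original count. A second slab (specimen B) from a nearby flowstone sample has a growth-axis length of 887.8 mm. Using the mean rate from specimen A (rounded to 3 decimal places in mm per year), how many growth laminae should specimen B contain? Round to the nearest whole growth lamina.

Specimen A: after corrections the count is 1809 − 8 + 5 = 1806 growth laminae.
A: 706.4 mm over 1806 years gives 706.4 / 1806 ≈ 0.391 mm per year.
For B, 887.8 / 0.391 = 2270.59 years ≈ 2271 growth laminae.

2271 growth laminae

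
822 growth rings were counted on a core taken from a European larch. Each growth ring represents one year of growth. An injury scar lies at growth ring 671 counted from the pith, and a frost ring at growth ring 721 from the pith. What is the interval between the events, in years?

50 yr

721 − 671 = 50 growth rings lie between the two events.
That is 50 years at one growth ring per year.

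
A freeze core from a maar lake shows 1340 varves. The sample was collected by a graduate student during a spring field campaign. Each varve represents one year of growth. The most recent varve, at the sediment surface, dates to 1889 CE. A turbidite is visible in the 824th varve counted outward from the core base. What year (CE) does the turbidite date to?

1373 CE

1340 − 824 = 516 varves lie beyond the turbidite toward the sediment surface.
Counting back 516 years from 1889 CE places the turbidite in 1889 − 516 = 1373 CE.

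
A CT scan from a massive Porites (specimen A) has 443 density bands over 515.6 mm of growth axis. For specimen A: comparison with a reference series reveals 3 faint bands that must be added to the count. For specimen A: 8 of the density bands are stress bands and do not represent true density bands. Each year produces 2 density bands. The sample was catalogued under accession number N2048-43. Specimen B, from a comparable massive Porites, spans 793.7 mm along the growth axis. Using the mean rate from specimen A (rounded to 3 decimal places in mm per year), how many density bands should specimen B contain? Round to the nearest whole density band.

674 density bands

Specimen A: correcting the raw count gives 443 − 8 + 3 = 438 true density bands.
Specimen A: dividing by 2 density bands per year: 438 / 2 = 219 years.
A: Extension rate ≈ 515.6 / 219 = 2.354 mm/yr.
For B, 793.7 / 2.354 = 337.17 years; at 2 density bands per year that is 337.17 × 2 ≈ 674 density bands.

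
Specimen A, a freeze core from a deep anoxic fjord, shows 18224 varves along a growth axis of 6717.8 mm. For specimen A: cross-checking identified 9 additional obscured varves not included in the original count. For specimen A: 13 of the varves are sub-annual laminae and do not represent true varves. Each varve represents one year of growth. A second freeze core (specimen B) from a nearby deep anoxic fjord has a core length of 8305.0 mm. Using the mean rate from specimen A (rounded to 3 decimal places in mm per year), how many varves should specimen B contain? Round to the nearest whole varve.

22507 varves

Specimen A: adjusted count: 18224 − 13 + 9 = 18220 varves.
A: Extension rate ≈ 6717.8 / 18220 = 0.369 mm/yr.
B spans 8305.0 / 0.369 = 22506.78 years ≈ 22507 varves.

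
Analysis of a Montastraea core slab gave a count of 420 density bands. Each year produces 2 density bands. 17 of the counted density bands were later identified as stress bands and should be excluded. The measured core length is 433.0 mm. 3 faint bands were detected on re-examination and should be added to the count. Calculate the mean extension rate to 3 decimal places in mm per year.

Adjusted count: 420 − 17 + 3 = 406 density bands.
Dividing by 2 density bands per year: 406 / 2 = 203 years.
Mean rate = 433.0 mm / 203 years ≈ 2.133 mm per year.

2.133 mm per year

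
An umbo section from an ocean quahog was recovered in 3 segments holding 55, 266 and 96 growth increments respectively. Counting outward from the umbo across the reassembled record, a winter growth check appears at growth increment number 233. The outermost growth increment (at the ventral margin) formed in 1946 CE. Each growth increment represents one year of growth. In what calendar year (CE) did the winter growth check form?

Total growth increments = 55 + 266 + 96 = 417.
The winter growth check sits at growth increment 233 from the umbo, so 417 − 233 = 184 growth increments formed after it.
The growth increment at the ventral margin is 1946 CE, so the winter growth check dates to 1946 − 184 = 1762 CE.

1762 CE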